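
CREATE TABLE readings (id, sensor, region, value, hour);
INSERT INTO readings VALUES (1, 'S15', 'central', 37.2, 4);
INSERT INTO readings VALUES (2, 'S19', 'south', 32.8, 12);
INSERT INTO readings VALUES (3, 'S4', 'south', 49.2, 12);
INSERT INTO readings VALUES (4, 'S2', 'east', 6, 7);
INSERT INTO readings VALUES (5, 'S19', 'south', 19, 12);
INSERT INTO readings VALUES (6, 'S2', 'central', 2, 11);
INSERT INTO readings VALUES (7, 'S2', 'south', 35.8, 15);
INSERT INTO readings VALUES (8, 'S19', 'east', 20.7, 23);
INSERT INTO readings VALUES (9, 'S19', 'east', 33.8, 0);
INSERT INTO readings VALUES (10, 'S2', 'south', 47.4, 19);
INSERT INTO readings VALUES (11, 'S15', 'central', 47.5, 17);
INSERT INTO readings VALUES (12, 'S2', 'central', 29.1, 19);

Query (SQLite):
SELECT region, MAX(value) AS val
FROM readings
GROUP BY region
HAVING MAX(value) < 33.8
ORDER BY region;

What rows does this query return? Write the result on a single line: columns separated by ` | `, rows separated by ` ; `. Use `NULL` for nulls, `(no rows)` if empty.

Partition readings by region; compute MAX(value) within each group.
HAVING: keep groups where MAX(value) < 33.8.
  central: ids {1, 6, 11, 12} → MAX(value)=47.5
  east: ids {4, 8, 9} → MAX(value)=33.8
  south: ids {2, 3, 5, 7, 10} → MAX(value)=49.2

(no rows)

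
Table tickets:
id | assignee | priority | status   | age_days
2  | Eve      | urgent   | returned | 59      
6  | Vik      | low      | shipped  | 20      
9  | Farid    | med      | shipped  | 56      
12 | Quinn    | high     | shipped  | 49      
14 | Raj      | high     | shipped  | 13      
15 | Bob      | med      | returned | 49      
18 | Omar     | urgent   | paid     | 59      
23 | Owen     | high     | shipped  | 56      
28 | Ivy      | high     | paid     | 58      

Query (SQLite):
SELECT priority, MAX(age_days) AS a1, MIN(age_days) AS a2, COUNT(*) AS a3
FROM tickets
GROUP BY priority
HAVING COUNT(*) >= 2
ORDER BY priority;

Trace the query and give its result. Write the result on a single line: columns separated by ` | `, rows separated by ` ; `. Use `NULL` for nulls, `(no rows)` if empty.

Group tickets by priority.
Per group compute: MAX(age_days), MIN(age_days), COUNT(*).
HAVING: drop groups with fewer than 2 rows.
  high: ids {12, 14, 23, 28} → MAX(age_days)=58, MIN(age_days)=13, COUNT(*)=4
  low: ids {6} → MAX(age_days)=20, MIN(age_days)=20, COUNT(*)=1
  med: ids {9, 15} → MAX(age_days)=56, MIN(age_days)=49, COUNT(*)=2
  urgent: ids {2, 18} → MAX(age_days)=59, MIN(age_days)=59, COUNT(*)=2

high | 58 | 13 | 4 ; med | 56 | 49 | 2 ; urgent | 59 | 59 | 2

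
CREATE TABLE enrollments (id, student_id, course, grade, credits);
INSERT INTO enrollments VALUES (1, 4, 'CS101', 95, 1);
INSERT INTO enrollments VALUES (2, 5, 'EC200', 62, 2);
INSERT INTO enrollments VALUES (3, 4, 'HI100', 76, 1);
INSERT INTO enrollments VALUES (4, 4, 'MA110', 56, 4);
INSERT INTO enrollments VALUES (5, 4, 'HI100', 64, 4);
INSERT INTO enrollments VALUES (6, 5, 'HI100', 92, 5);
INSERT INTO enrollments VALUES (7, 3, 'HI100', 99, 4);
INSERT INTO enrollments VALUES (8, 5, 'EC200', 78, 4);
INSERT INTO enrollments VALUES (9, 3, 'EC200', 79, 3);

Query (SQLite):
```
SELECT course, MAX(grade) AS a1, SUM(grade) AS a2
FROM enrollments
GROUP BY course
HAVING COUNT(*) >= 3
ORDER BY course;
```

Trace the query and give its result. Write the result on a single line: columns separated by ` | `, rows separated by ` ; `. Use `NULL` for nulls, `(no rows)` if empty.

EC200 | 79 | 219 ; HI100 | 99 | 331

Group enrollments by course.
Per group compute: MAX(grade), SUM(grade).
HAVING: drop groups with fewer than 3 rows.
  CS101: ids {1} → MAX(grade)=95, SUM(grade)=95
  EC200: ids {2, 8, 9} → MAX(grade)=79, SUM(grade)=219
  HI100: ids {3, 5, 6, 7} → MAX(grade)=99, SUM(grade)=331
  MA110: ids {4} → MAX(grade)=56, SUM(grade)=56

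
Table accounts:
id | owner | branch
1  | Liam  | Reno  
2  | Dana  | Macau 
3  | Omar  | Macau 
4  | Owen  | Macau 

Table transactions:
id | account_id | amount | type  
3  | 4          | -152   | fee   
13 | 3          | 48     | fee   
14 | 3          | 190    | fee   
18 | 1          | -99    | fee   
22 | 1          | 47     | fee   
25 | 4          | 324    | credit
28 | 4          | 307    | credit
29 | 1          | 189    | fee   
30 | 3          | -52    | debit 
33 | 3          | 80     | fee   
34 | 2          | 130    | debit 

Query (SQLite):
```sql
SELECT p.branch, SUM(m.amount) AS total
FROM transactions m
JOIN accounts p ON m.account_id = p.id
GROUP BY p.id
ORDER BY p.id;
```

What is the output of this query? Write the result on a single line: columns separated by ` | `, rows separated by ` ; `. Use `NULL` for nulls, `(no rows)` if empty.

Join each transactions row to its accounts via account_id.
Group joined rows by accounts.id; compute SUM(m.amount) per group.
  1: ids {18, 22, 29} → SUM(m.amount)=137
  2: ids {34} → SUM(m.amount)=130
  3: ids {13, 14, 30, 33} → SUM(m.amount)=266
  4: ids {3, 25, 28} → SUM(m.amount)=479

Reno | 137 ; Macau | 130 ; Macau | 266 ; Macau | 479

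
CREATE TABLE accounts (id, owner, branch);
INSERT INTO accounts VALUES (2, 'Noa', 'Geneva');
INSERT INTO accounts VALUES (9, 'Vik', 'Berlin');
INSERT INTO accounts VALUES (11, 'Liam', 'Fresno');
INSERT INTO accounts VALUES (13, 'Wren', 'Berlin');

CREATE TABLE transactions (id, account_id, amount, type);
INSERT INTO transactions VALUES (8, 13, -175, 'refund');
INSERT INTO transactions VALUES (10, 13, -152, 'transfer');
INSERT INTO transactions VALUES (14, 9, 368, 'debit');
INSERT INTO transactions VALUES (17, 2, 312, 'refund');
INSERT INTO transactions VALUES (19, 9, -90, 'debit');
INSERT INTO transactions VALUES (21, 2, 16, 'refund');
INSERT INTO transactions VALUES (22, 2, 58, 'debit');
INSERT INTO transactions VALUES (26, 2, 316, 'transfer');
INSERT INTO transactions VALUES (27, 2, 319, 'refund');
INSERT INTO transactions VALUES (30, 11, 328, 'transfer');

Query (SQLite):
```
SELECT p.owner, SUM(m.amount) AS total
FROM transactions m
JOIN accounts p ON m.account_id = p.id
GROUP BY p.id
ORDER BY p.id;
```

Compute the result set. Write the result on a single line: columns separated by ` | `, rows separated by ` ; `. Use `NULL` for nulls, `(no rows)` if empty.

Noa | 1021 ; Vik | 278 ; Liam | 328 ; Wren | -327

Join each transactions row to its accounts via account_id.
Group joined rows by accounts.id; compute SUM(m.amount) per group.
  2: ids {17, 21, 22, 26, 27} → SUM(m.amount)=1021
  9: ids {14, 19} → SUM(m.amount)=278
  11: ids {30} → SUM(m.amount)=328
  13: ids {8, 10} → SUM(m.amount)=-327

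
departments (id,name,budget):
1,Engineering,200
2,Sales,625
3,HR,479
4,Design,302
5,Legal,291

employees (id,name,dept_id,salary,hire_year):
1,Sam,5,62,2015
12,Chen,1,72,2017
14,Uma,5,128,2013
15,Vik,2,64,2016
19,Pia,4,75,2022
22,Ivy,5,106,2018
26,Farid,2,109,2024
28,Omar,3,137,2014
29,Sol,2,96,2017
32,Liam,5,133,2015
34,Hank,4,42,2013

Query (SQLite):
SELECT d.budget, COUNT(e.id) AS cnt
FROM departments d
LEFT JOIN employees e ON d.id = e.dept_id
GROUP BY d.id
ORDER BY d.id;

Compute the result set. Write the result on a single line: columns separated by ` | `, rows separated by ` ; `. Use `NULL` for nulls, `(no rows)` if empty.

200 | 1 ; 625 | 3 ; 479 | 1 ; 302 | 2 ; 291 | 4

LEFT JOIN keeps every departments row; unmatched ones get NULL for employees columns.
Group by departments.id and compute COUNT(e.id). COUNT(col) of an all-NULL group is 0.
  1: ids {12} → COUNT(e.id)=1
  2: ids {15, 26, 29} → COUNT(e.id)=3
  3: ids {28} → COUNT(e.id)=1
  4: ids {19, 34} → COUNT(e.id)=2
  5: ids {1, 14, 22, 32} → COUNT(e.id)=4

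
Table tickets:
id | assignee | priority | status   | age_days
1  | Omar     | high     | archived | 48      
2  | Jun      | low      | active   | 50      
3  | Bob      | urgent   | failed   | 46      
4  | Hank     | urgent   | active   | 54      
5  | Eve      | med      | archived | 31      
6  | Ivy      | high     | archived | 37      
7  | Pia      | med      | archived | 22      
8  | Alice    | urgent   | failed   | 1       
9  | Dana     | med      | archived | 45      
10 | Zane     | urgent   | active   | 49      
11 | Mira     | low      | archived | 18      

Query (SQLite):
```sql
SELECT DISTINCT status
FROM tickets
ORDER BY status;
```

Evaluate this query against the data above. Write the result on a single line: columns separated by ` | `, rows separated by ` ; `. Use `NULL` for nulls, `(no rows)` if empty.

active ; archived ; failed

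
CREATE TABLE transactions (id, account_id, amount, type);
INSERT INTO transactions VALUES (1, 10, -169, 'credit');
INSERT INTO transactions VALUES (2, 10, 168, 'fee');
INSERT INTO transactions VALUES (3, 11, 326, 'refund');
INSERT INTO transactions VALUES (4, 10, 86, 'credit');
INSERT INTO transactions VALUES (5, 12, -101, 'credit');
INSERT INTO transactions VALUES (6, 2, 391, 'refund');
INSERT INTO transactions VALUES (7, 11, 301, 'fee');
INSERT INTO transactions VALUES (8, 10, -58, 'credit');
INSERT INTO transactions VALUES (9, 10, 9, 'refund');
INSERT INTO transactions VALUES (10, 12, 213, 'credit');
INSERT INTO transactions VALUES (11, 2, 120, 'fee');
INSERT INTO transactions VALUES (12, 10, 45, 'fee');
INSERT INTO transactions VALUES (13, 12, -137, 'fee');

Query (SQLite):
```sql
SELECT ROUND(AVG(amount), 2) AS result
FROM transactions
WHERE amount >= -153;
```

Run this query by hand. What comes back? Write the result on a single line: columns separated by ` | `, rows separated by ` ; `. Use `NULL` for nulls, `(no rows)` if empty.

Rows where amount >= -153 → amount values: [168, 326, 86, -101, 391, 301, -58, 9, 213, 120, 45, -137].
AVG = 1363 / 12 (rounded to 2 dp).

113.58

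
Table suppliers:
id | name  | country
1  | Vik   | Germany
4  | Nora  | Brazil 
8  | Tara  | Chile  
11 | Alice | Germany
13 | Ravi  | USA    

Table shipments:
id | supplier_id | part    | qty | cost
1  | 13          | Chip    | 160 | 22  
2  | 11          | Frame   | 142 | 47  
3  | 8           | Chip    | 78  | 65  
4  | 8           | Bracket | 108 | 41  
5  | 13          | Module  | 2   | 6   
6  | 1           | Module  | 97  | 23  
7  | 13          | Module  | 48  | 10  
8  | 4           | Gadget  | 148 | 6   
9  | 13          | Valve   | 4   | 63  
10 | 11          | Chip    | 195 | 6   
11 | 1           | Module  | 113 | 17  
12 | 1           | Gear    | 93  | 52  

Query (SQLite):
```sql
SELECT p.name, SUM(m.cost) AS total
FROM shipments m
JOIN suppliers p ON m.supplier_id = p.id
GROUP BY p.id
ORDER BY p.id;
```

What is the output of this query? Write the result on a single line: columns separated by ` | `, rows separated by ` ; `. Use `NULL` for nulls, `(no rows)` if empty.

Join each shipments row to its suppliers via supplier_id.
Group joined rows by suppliers.id; compute SUM(m.cost) per group.
  1: ids {6, 11, 12} → SUM(m.cost)=92
  4: ids {8} → SUM(m.cost)=6
  8: ids {3, 4} → SUM(m.cost)=106
  11: ids {2, 10} → SUM(m.cost)=53
  13: ids {1, 5, 7, 9} → SUM(m.cost)=101

Vik | 92 ; Nora | 6 ; Tara | 106 ; Alice | 53 ; Ravi | 101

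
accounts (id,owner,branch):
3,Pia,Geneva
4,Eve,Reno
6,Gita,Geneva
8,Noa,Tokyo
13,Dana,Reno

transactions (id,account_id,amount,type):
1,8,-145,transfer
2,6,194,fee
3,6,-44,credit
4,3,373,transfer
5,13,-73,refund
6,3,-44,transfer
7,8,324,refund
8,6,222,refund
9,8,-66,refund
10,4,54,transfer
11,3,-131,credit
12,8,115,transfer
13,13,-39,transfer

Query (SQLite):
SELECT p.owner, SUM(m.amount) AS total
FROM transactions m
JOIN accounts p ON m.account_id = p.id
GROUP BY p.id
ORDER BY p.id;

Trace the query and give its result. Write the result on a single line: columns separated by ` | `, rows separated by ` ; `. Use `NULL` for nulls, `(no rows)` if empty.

Join each transactions row to its accounts via account_id.
Group joined rows by accounts.id; compute SUM(m.amount) per group.
  3: ids {4, 6, 11} → SUM(m.amount)=198
  4: ids {10} → SUM(m.amount)=54
  6: ids {2, 3, 8} → SUM(m.amount)=372
  8: ids {1, 7, 9, 12} → SUM(m.amount)=228
  13: ids {5, 13} → SUM(m.amount)=-112

Pia | 198 ; Eve | 54 ; Gita | 372 ; Noa | 228 ; Dana | -112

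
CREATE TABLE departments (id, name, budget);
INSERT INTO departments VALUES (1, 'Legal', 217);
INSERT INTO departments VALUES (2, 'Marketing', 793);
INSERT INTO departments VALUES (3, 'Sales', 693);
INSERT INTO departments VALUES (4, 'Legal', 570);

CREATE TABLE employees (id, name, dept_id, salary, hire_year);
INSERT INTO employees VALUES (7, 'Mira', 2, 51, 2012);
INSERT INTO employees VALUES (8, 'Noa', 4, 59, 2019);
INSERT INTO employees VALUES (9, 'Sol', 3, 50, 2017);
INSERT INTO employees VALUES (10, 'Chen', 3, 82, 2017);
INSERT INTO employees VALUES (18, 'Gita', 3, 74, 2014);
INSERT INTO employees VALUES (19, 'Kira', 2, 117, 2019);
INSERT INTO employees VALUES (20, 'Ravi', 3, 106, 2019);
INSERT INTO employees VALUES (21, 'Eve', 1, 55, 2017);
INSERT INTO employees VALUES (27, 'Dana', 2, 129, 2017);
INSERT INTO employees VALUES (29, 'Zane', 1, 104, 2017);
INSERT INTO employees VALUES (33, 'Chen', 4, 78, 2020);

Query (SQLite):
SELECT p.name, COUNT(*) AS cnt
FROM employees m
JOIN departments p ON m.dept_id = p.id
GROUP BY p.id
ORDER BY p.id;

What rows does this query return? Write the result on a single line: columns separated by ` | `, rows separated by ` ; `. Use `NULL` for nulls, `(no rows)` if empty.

Legal | 2 ; Marketing | 3 ; Sales | 4 ; Legal | 2

Join each employees row to its departments via dept_id.
Group joined rows by departments.id; compute COUNT(*) per group.
  1: ids {21, 29} → COUNT(*)=2
  2: ids {7, 19, 27} → COUNT(*)=3
  3: ids {9, 10, 18, 20} → COUNT(*)=4
  4: ids {8, 33} → COUNT(*)=2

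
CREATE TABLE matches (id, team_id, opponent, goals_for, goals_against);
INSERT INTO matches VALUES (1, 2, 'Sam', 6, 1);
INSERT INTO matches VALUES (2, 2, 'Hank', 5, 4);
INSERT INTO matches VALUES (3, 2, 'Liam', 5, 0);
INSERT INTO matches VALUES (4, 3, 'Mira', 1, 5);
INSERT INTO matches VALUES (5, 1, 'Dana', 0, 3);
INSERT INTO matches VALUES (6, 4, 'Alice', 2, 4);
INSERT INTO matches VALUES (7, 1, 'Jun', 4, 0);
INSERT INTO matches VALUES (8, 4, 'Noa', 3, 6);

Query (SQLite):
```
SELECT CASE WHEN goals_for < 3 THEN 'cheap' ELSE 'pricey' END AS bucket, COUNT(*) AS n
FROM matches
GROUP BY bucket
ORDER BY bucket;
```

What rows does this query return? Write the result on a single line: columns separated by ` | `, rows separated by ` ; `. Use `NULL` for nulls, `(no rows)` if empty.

Bucket rows by goals_for < 3 → 'cheap' else 'pricey'; count each bucket.

cheap | 3 ; pricey | 5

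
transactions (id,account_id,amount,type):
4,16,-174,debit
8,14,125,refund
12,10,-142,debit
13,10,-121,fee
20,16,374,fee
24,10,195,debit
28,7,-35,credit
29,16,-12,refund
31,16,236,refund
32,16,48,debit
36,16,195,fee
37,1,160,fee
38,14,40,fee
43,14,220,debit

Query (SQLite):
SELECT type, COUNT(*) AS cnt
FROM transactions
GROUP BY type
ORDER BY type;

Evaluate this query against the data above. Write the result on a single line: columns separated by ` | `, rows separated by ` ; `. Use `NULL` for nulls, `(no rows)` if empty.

Partition transactions by type; compute COUNT(*) within each group.
  credit: ids {28} → COUNT(*)=1
  debit: ids {4, 12, 24, 32, 43} → COUNT(*)=5
  fee: ids {13, 20, 36, 37, 38} → COUNT(*)=5
  refund: ids {8, 29, 31} → COUNT(*)=3

credit | 1 ; debit | 5 ; fee | 5 ; refund | 3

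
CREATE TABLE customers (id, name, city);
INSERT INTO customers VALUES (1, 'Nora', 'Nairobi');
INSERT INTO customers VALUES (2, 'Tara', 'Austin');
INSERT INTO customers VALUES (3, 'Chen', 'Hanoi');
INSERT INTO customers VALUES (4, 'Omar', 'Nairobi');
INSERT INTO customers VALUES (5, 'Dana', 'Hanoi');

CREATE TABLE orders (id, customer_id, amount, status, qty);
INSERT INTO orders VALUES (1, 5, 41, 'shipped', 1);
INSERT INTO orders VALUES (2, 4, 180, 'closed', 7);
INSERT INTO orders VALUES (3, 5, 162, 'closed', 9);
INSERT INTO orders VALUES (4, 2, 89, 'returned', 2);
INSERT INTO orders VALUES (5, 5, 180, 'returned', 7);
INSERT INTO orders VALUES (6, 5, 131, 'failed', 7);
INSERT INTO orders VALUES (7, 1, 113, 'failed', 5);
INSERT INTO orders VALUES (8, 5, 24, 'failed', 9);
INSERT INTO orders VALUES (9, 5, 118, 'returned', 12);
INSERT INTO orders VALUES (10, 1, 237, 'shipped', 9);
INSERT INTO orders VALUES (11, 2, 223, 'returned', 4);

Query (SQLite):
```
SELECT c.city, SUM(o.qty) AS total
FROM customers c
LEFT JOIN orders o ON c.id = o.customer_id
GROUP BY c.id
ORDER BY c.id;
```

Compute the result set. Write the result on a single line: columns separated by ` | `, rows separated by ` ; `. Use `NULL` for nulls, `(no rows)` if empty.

Nairobi | 14 ; Austin | 6 ; Hanoi | NULL ; Nairobi | 7 ; Hanoi | 45

LEFT JOIN keeps every customers row; unmatched ones get NULL for orders columns.
Group by customers.id and compute SUM(o.qty). SUM over an all-NULL group is NULL.
  1: ids {7, 10} → SUM(o.qty)=14
  2: ids {4, 11} → SUM(o.qty)=6
  3: ids {—} → SUM(o.qty)=NULL
  4: ids {2} → SUM(o.qty)=7
  5: ids {1, 3, 5, 6, 8, 9} → SUM(o.qty)=45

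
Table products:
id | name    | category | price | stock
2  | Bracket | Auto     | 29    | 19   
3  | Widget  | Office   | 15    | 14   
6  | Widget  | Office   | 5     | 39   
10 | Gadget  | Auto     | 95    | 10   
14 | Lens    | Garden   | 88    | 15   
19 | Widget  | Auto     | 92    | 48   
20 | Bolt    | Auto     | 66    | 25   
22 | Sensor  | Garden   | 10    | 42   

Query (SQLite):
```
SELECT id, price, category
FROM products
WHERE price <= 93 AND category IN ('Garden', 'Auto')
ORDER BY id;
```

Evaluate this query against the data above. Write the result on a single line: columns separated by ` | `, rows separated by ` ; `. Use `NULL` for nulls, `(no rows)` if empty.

price <= 93: ids {2, 3, 6, 14, 19, 20, 22}
category IN ('Garden', 'Auto'): ids {2, 10, 14, 19, 20, 22}
Combine with AND.

2 | 29 | Auto ; 14 | 88 | Garden ; 19 | 92 | Auto ; 20 | 66 | Auto ; 22 | 10 | Garden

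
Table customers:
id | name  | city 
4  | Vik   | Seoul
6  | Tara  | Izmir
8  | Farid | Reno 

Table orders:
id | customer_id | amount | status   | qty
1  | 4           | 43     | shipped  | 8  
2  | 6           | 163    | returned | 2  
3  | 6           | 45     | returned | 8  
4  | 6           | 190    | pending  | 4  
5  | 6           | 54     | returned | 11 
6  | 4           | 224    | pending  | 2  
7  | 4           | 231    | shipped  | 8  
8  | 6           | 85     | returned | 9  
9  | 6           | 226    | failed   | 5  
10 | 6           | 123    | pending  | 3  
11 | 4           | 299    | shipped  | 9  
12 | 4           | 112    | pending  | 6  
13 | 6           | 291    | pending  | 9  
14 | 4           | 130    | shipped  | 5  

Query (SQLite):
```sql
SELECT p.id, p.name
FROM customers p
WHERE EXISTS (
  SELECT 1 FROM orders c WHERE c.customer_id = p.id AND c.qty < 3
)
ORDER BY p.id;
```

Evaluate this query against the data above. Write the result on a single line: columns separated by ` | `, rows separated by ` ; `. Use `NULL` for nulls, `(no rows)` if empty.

For each customers row, check whether any orders with matching customer_id has qty < 3.
Keep rows where that is true.

4 | Vik ; 6 | Tara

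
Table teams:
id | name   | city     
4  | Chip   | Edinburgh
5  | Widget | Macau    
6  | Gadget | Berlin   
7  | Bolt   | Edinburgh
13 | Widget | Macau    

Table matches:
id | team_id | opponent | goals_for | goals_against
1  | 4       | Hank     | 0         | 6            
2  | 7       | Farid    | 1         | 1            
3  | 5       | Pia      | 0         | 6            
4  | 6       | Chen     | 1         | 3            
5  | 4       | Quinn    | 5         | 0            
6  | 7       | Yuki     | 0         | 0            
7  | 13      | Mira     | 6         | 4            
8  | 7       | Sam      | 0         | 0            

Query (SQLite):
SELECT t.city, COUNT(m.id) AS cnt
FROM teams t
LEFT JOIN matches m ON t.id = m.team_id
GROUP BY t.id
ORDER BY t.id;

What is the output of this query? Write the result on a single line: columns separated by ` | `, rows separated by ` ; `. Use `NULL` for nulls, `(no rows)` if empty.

Edinburgh | 2 ; Macau | 1 ; Berlin | 1 ; Edinburgh | 3 ; Macau | 1

LEFT JOIN keeps every teams row; unmatched ones get NULL for matches columns.
Group by teams.id and compute COUNT(m.id). COUNT(col) of an all-NULL group is 0.
  4: ids {1, 5} → COUNT(m.id)=2
  5: ids {3} → COUNT(m.id)=1
  6: ids {4} → COUNT(m.id)=1
  7: ids {2, 6, 8} → COUNT(m.id)=3
  13: ids {7} → COUNT(m.id)=1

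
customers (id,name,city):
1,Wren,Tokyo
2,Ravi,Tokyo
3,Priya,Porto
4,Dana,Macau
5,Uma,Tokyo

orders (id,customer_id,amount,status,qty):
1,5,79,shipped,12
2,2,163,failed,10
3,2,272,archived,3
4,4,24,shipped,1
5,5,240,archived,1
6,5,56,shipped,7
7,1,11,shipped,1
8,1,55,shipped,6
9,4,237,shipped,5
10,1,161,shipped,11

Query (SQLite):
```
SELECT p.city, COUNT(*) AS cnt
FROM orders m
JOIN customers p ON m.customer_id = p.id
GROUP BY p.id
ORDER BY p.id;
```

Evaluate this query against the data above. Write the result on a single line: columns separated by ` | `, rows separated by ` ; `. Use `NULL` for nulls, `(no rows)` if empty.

Join each orders row to its customers via customer_id.
Group joined rows by customers.id; compute COUNT(*) per group.
  1: ids {7, 8, 10} → COUNT(*)=3
  2: ids {2, 3} → COUNT(*)=2
  4: ids {4, 9} → COUNT(*)=2
  5: ids {1, 5, 6} → COUNT(*)=3

Tokyo | 3 ; Tokyo | 2 ; Macau | 2 ; Tokyo | 3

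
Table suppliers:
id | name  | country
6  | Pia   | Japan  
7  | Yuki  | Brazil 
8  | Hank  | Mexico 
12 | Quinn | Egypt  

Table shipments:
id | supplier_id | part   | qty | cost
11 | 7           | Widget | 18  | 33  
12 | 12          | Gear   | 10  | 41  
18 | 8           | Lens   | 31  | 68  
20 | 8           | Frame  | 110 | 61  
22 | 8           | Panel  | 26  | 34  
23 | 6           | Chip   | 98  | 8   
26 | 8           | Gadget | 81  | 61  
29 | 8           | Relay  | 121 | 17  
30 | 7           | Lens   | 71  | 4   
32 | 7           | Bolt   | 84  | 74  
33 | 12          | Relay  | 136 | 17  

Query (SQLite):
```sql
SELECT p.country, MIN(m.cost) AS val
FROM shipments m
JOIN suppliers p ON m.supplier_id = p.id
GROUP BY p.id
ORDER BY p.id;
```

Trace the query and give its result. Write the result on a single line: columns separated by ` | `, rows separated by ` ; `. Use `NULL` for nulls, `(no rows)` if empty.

Join each shipments row to its suppliers via supplier_id.
Group joined rows by suppliers.id; compute MIN(m.cost) per group.
  6: ids {23} → MIN(m.cost)=8
  7: ids {11, 30, 32} → MIN(m.cost)=4
  8: ids {18, 20, 22, 26, 29} → MIN(m.cost)=17
  12: ids {12, 33} → MIN(m.cost)=17

Japan | 8 ; Brazil | 4 ; Mexico | 17 ; Egypt | 17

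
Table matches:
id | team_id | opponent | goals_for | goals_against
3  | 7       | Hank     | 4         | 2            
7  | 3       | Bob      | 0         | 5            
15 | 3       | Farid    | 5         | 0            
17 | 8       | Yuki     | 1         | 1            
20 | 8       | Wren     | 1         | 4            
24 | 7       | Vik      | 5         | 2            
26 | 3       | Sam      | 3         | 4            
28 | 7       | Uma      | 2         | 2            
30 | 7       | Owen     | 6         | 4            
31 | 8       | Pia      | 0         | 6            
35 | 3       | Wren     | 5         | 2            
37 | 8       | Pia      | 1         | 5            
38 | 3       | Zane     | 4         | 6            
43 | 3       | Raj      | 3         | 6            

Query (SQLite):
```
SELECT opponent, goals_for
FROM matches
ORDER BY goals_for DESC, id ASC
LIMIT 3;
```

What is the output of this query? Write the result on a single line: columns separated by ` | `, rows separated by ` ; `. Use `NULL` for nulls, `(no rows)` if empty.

Sort by goals_for desc, tiebreak id asc: (6, id=30), (5, id=15), (5, id=24), (5, id=35), (4, id=3), (4, id=38) …. Take first 3.

Owen | 6 ; Farid | 5 ; Vik | 5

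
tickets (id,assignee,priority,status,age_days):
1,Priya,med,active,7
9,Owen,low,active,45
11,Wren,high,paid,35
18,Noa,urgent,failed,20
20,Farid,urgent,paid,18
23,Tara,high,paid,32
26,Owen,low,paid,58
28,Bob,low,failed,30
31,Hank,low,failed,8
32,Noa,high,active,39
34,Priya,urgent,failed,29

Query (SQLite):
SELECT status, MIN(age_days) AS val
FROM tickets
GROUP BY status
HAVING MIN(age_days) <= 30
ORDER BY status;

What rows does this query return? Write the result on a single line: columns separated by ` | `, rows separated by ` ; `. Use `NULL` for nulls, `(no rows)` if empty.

active | 7 ; failed | 8 ; paid | 18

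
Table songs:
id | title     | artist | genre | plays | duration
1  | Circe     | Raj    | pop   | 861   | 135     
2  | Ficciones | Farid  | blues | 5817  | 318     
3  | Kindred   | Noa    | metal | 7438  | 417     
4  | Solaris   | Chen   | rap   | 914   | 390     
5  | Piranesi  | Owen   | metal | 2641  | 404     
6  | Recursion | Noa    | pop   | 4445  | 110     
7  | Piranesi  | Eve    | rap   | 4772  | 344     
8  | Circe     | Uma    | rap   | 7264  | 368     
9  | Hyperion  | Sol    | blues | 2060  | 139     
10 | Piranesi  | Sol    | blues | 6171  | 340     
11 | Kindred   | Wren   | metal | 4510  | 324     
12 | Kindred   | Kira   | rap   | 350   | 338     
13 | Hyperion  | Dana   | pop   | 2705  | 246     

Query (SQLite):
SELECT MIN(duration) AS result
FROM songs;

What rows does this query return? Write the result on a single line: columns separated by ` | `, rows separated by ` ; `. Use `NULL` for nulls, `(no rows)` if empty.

110

All duration values: [135, 318, 417, 390, 404, 110, 344, 368, 139, 340, 324, 338, 246].
MIN of non-NULL values = 110.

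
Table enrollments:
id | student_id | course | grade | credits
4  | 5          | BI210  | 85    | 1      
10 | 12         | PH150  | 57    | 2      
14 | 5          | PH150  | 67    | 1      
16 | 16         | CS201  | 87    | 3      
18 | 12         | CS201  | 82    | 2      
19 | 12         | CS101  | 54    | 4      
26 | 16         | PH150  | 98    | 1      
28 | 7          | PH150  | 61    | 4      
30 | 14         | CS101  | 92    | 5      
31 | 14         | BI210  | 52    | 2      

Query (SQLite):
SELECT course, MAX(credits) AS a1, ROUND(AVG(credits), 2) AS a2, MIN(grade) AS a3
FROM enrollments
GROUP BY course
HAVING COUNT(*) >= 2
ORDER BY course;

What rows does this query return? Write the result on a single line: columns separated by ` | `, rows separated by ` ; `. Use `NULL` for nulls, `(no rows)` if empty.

Group enrollments by course.
Per group compute: MAX(credits), ROUND(AVG(credits), 2), MIN(grade).
HAVING: drop groups with fewer than 2 rows.
  BI210: ids {4, 31} → MAX(credits)=2, ROUND(AVG(credits), 2)=1.5, MIN(grade)=52
  CS101: ids {19, 30} → MAX(credits)=5, ROUND(AVG(credits), 2)=4.5, MIN(grade)=54
  CS201: ids {16, 18} → MAX(credits)=3, ROUND(AVG(credits), 2)=2.5, MIN(grade)=82
  PH150: ids {10, 14, 26, 28} → MAX(credits)=4, ROUND(AVG(credits), 2)=2, MIN(grade)=57

BI210 | 2 | 1.5 | 52 ; CS101 | 5 | 4.5 | 54 ; CS201 | 3 | 2.5 | 82 ; PH150 | 4 | 2 | 57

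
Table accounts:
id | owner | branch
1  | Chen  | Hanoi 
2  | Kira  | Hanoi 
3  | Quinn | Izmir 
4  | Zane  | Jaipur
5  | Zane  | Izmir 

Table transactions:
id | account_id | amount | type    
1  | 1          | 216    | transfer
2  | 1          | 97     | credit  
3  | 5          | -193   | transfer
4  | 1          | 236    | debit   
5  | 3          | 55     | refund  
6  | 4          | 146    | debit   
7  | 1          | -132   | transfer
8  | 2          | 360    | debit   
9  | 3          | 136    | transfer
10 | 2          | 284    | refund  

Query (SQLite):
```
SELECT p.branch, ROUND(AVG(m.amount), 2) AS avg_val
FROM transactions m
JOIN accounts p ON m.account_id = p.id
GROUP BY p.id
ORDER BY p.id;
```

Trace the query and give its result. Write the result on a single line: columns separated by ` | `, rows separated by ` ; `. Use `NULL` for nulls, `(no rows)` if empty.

Join each transactions row to its accounts via account_id.
Group joined rows by accounts.id; compute ROUND(AVG(m.amount), 2) per group.
  1: ids {1, 2, 4, 7} → ROUND(AVG(m.amount), 2)=104.25
  2: ids {8, 10} → ROUND(AVG(m.amount), 2)=322
  3: ids {5, 9} → ROUND(AVG(m.amount), 2)=95.5
  4: ids {6} → ROUND(AVG(m.amount), 2)=146
  5: ids {3} → ROUND(AVG(m.amount), 2)=-193

Hanoi | 104.25 ; Hanoi | 322 ; Izmir | 95.5 ; Jaipur | 146 ; Izmir | -193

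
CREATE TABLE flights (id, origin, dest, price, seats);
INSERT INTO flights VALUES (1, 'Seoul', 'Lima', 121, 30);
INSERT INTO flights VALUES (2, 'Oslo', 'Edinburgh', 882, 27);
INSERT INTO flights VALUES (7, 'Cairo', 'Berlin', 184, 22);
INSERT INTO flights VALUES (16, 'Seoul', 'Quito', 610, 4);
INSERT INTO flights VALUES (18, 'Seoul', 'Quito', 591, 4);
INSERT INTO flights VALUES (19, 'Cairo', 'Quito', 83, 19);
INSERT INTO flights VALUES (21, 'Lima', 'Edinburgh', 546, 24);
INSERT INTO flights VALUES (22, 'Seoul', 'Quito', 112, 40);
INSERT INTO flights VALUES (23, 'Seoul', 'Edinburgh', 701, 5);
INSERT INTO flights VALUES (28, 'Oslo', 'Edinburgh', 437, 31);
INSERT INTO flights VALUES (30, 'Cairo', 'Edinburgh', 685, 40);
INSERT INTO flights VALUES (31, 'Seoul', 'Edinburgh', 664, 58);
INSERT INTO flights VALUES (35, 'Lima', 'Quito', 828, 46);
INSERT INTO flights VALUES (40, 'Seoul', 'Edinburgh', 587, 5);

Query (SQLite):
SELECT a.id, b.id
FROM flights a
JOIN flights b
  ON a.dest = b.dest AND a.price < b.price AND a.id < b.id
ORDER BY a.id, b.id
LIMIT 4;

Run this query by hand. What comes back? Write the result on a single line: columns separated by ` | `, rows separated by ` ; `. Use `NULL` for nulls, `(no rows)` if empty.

16 | 35 ; 18 | 35 ; 19 | 22 ; 19 | 35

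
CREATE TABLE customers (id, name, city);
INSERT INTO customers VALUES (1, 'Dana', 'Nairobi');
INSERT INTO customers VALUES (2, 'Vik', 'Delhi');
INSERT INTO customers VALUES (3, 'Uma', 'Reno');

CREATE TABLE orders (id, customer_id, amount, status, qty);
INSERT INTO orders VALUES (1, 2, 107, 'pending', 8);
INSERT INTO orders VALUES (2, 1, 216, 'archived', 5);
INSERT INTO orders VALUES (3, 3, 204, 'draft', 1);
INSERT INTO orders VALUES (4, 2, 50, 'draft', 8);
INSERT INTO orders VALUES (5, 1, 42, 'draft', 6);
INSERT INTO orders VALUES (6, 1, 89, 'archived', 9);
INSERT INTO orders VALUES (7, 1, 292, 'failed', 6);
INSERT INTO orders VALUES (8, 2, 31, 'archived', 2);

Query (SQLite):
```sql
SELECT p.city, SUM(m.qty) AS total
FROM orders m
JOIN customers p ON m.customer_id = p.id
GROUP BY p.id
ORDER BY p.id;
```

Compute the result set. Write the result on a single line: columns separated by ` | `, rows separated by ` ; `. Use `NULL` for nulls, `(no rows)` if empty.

Join each orders row to its customers via customer_id.
Group joined rows by customers.id; compute SUM(m.qty) per group.
  1: ids {2, 5, 6, 7} → SUM(m.qty)=26
  2: ids {1, 4, 8} → SUM(m.qty)=18
  3: ids {3} → SUM(m.qty)=1

Nairobi | 26 ; Delhi | 18 ; Reno | 1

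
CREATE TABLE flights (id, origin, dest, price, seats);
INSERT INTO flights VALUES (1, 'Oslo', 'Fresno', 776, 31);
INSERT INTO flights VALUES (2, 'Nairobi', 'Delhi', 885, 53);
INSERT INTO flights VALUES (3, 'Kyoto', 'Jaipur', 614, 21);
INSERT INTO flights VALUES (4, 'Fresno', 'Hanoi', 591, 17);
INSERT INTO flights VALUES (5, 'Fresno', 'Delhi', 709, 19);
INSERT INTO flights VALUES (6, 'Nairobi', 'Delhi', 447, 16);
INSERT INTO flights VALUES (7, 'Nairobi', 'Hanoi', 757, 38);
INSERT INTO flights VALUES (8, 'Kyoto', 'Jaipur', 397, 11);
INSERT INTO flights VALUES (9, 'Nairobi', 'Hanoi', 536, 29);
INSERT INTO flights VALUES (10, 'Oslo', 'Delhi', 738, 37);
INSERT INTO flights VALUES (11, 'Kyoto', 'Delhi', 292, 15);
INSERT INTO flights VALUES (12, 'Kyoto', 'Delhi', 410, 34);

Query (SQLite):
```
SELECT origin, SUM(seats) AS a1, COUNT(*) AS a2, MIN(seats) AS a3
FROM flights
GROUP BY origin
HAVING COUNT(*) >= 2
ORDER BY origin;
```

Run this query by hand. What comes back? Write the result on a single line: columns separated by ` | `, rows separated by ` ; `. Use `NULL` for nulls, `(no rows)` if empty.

Fresno | 36 | 2 | 17 ; Kyoto | 81 | 4 | 11 ; Nairobi | 136 | 4 | 16 ; Oslo | 68 | 2 | 31

Group flights by origin.
Per group compute: SUM(seats), COUNT(*), MIN(seats).
HAVING: drop groups with fewer than 2 rows.
  Fresno: ids {4, 5} → SUM(seats)=36, COUNT(*)=2, MIN(seats)=17
  Kyoto: ids {3, 8, 11, 12} → SUM(seats)=81, COUNT(*)=4, MIN(seats)=11
  Nairobi: ids {2, 6, 7, 9} → SUM(seats)=136, COUNT(*)=4, MIN(seats)=16
  Oslo: ids {1, 10} → SUM(seats)=68, COUNT(*)=2, MIN(seats)=31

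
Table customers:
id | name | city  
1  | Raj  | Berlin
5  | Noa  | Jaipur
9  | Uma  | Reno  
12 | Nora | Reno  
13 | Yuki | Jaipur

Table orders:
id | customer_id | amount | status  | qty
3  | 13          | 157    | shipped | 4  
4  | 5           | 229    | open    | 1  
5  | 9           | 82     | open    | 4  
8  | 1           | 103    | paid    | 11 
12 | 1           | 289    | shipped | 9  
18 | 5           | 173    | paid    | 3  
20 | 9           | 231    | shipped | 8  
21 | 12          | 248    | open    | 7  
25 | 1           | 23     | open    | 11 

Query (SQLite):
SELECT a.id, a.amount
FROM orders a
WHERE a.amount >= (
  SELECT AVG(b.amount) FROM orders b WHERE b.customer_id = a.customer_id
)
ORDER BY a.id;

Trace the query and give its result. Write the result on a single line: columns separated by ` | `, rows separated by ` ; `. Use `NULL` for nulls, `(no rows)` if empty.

3 | 157 ; 4 | 229 ; 12 | 289 ; 20 | 231 ; 21 | 248

For each orders row a, compute AVG(amount) over rows sharing a.customer_id.
Keep row a if a.amount >= that per-group AVG.
  customer_id=1: AVG(amount) = 138.333333
  customer_id=5: AVG(amount) = 201.0
  customer_id=9: AVG(amount) = 156.5
  customer_id=12: AVG(amount) = 248.0
  customer_id=13: AVG(amount) = 157.0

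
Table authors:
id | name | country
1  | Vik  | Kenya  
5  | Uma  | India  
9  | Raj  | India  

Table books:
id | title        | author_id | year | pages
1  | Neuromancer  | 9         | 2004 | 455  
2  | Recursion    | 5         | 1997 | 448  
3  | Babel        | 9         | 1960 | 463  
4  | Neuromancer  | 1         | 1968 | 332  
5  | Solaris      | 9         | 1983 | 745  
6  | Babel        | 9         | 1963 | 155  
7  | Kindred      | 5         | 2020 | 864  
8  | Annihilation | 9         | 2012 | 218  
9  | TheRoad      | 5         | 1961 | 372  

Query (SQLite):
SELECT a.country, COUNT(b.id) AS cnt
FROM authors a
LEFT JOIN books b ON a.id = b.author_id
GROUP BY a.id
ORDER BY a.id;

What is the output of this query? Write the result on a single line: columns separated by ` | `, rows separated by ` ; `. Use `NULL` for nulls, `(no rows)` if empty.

Kenya | 1 ; India | 3 ; India | 5

LEFT JOIN keeps every authors row; unmatched ones get NULL for books columns.
Group by authors.id and compute COUNT(b.id). COUNT(col) of an all-NULL group is 0.
  1: ids {4} → COUNT(b.id)=1
  5: ids {2, 7, 9} → COUNT(b.id)=3
  9: ids {1, 3, 5, 6, 8} → COUNT(b.id)=5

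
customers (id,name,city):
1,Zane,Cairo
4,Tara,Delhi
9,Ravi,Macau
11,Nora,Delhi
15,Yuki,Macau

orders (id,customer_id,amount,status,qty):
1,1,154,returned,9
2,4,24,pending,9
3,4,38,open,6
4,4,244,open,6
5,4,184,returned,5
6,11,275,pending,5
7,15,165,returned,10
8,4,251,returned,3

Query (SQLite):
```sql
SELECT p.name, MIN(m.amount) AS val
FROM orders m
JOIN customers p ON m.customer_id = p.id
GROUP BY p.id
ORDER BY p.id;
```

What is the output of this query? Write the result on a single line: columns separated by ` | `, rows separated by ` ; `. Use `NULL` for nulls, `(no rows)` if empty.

Zane | 154 ; Tara | 24 ; Nora | 275 ; Yuki | 165

Join each orders row to its customers via customer_id.
Group joined rows by customers.id; compute MIN(m.amount) per group.
  1: ids {1} → MIN(m.amount)=154
  4: ids {2, 3, 4, 5, 8} → MIN(m.amount)=24
  11: ids {6} → MIN(m.amount)=275
  15: ids {7} → MIN(m.amount)=165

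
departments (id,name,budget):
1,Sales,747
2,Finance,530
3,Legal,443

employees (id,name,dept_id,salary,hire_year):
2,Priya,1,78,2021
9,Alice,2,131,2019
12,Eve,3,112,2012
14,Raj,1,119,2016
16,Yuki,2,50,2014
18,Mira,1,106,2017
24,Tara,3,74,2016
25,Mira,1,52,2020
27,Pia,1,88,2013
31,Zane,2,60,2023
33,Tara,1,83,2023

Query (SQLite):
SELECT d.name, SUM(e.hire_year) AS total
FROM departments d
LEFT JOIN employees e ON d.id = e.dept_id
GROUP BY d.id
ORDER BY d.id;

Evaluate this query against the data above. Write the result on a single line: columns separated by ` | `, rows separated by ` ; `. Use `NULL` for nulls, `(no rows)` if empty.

LEFT JOIN keeps every departments row; unmatched ones get NULL for employees columns.
Group by departments.id and compute SUM(e.hire_year). SUM over an all-NULL group is NULL.
  1: ids {2, 14, 18, 25, 27, 33} → SUM(e.hire_year)=12110
  2: ids {9, 16, 31} → SUM(e.hire_year)=6056
  3: ids {12, 24} → SUM(e.hire_year)=4028

Sales | 12110 ; Finance | 6056 ; Legal | 4028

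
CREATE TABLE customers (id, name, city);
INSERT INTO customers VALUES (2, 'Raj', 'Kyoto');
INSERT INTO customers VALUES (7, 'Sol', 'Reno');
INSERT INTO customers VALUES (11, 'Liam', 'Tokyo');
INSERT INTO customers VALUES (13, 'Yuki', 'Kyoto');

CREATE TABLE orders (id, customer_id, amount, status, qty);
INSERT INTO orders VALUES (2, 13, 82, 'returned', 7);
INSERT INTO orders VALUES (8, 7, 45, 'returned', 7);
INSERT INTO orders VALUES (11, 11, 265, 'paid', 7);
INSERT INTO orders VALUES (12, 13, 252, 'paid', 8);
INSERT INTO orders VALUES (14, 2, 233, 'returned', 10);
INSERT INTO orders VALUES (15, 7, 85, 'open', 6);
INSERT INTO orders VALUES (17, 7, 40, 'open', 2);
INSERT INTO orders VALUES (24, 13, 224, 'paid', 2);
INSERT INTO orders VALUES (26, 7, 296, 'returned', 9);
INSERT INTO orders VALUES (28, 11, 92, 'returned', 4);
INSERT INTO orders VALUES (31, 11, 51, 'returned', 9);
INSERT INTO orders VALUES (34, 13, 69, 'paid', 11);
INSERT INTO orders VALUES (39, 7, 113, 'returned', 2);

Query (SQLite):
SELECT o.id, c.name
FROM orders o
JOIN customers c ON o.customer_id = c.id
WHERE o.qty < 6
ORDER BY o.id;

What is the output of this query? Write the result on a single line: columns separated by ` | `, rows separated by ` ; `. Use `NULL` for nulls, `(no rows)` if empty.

17 | Sol ; 24 | Yuki ; 28 | Liam ; 39 | Sol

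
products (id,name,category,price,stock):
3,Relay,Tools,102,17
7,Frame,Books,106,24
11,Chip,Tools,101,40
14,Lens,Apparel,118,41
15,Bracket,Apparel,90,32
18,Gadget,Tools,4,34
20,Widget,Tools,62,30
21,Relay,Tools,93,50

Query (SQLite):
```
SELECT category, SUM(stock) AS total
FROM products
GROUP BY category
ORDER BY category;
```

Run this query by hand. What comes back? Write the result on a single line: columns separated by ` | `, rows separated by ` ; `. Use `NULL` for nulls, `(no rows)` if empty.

Apparel | 73 ; Books | 24 ; Tools | 171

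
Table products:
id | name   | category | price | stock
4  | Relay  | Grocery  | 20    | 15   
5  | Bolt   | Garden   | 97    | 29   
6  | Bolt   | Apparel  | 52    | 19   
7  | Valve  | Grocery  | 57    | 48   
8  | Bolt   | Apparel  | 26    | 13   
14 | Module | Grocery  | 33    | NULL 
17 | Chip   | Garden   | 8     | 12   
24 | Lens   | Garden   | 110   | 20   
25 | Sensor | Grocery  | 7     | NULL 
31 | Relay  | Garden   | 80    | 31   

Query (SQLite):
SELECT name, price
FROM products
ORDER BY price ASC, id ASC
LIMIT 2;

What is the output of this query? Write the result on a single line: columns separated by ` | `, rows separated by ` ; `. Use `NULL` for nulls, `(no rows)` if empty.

Sort by price asc, tiebreak id asc: (7, id=25), (8, id=17), (20, id=4), (26, id=8), (33, id=14) …. Take first 2.

Sensor | 7 ; Chip | 8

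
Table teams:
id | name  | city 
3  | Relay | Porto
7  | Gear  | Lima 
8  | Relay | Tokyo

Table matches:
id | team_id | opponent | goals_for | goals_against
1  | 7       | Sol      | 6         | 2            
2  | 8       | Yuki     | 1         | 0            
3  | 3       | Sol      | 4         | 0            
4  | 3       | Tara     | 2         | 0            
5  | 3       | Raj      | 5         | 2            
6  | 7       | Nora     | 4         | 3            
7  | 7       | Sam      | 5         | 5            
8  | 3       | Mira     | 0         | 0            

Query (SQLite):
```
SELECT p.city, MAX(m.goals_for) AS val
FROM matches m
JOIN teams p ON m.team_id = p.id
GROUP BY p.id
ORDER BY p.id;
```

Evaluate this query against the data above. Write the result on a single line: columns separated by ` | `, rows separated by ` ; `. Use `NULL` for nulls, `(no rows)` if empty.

Join each matches row to its teams via team_id.
Group joined rows by teams.id; compute MAX(m.goals_for) per group.
  3: ids {3, 4, 5, 8} → MAX(m.goals_for)=5
  7: ids {1, 6, 7} → MAX(m.goals_for)=6
  8: ids {2} → MAX(m.goals_for)=1

Porto | 5 ; Lima | 6 ; Tokyo | 1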